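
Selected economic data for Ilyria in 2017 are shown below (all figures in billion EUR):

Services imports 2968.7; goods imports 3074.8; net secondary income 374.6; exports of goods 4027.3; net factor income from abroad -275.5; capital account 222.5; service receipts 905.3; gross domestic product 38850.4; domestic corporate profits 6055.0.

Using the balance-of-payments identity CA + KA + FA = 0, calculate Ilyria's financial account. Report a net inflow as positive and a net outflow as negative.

Goods balance = 4027.3 - 3074.8 = 952.5
Services balance = 905.3 - 2968.7 = -2063.4
Trade balance (goods + services) = 952.5 + (-2063.4) = -1110.9
Net primary income = -275.5
Net secondary income = 374.6
Current account = -1110.9 + (-275.5) + 374.6 = -1011.8
Financial account = -(-1011.8 + 222.5) = 789.3

789.3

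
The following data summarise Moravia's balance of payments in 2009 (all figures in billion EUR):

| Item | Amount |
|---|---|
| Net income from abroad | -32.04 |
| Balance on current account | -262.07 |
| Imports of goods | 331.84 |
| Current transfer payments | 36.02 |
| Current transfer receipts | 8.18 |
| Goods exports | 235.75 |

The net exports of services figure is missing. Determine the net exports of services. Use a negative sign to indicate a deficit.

Current account = goods balance + services balance + net primary income + net secondary income
Sum of the known components = -155.97
Net exports of services = CA - (known components) = -262.07 - (-155.97) = -106.10

-106.10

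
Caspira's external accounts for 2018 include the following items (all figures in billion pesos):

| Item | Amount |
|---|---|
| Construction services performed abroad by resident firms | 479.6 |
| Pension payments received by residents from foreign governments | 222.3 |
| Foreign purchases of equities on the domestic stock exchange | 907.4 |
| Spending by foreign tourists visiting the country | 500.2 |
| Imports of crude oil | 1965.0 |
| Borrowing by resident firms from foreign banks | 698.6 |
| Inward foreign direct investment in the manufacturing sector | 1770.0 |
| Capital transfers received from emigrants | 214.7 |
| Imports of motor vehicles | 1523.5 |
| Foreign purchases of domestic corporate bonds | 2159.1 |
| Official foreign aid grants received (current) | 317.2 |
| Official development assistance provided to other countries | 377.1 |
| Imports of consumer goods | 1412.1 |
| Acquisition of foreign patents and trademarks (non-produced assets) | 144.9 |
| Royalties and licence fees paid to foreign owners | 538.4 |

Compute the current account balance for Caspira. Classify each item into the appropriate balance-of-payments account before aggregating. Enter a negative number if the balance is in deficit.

-4296.8

Goods: -1965.0 - 1523.5 - 1412.1 = -4900.6
Services: 500.2 - 538.4 + 479.6 = 441.4
Secondary income: 317.2 + 222.3 - 377.1 = 162.4
Current account = (-4900.6) + 441.4 + 162.4 = -4296.8
(Excluded from the current account — financial account: foreign purchases of equities on the domestic stock exchange 907.4, borrowing by resident firms from foreign banks 698.6, inward foreign direct investment in the manufacturing sector 1770.0, foreign purchases of domestic corporate bonds 2159.1; capital account: capital transfers received from emigrants 214.7, acquisition of foreign patents and trademarks (non-produced assets) 144.9.)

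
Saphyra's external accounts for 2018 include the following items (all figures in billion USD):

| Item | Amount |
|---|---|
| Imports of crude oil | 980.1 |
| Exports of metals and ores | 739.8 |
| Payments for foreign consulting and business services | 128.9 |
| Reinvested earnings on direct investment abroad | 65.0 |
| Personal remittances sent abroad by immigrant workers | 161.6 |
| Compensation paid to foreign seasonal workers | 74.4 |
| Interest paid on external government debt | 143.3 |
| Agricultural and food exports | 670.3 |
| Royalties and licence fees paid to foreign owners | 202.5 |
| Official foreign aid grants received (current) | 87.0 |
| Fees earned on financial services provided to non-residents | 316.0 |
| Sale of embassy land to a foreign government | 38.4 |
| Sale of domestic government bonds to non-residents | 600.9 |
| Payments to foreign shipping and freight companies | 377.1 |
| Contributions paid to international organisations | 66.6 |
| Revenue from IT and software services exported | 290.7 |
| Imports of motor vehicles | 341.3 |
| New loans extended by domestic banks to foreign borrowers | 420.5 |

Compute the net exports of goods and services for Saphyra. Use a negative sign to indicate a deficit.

Goods: -980.1 + 739.8 - 341.3 + 670.3 = 88.7
Services: -202.5 + 290.7 - 377.1 - 128.9 + 316.0 = -101.8
Trade balance = 88.7 + (-101.8) = -13.1
(Excluded from the trade balance — primary income: reinvested earnings on direct investment abroad 65.0, compensation paid to foreign seasonal workers 74.4, interest paid on external government debt 143.3; secondary income: personal remittances sent abroad by immigrant workers 161.6, official foreign aid grants received (current) 87.0, contributions paid to international organisations 66.6; capital account: sale of embassy land to a foreign government 38.4; financial account: sale of domestic government bonds to non-residents 600.9, new loans extended by domestic banks to foreign borrowers 420.5.)

-13.1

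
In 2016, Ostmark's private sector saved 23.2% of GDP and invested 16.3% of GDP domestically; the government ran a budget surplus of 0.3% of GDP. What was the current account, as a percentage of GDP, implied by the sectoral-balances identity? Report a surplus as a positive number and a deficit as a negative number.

By the sectoral-balances identity, CA = (S_private - I) + (T - G).
Private balance = 23.2 - 16.3 = 6.9
Government balance (T - G) = 0.3
CA = 6.9 + 0.3 = 7.2

7.2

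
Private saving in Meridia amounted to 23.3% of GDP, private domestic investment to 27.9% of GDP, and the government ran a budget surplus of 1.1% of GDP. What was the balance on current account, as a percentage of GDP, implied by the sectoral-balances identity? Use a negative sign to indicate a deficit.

-3.5

By the sectoral-balances identity, CA = (S_private - I) + (T - G).
Private balance = 23.3 - 27.9 = -4.6
Government balance (T - G) = 1.1
CA = -4.6 + 1.1 = -3.5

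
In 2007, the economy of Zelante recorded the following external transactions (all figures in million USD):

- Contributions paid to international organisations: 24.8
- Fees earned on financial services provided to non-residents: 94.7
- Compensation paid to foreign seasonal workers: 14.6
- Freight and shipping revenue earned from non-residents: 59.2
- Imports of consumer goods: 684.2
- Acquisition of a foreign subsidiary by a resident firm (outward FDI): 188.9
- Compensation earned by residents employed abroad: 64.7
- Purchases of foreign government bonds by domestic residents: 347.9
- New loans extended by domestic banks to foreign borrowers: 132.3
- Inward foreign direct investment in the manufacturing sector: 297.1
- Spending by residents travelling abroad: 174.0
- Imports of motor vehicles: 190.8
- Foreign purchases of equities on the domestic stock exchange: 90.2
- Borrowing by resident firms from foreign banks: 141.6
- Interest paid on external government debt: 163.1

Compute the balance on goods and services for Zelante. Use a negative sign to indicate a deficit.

Goods: -190.8 - 684.2 = -875.0
Services: 59.2 - 174.0 + 94.7 = -20.1
Trade balance = -875.0 + (-20.1) = -895.1
(Excluded from the trade balance — secondary income: contributions paid to international organisations 24.8; primary income: compensation paid to foreign seasonal workers 14.6, compensation earned by residents employed abroad 64.7, interest paid on external government debt 163.1; financial account: acquisition of a foreign subsidiary by a resident firm (outward FDI) 188.9, purchases of foreign government bonds by domestic residents 347.9, new loans extended by domestic banks to foreign borrowers 132.3, inward foreign direct investment in the manufacturing sector 297.1, foreign purchases of equities on the domestic stock exchange 90.2, borrowing by resident firms from foreign banks 141.6.)

-895.1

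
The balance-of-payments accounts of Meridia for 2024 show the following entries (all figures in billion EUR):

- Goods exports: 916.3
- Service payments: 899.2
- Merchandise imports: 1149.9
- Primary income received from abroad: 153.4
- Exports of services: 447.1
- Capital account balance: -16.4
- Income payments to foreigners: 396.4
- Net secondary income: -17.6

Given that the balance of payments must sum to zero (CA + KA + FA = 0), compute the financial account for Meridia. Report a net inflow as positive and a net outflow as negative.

962.7

Goods balance = 916.3 - 1149.9 = -233.6
Services balance = 447.1 - 899.2 = -452.1
Trade balance (goods + services) = -233.6 + (-452.1) = -685.7
Net primary income = 153.4 - 396.4 = -243.0
Net secondary income = -17.6
Current account = -685.7 + (-243.0) + (-17.6) = -946.3
Financial account = -(-946.3 + (-16.4)) = 962.7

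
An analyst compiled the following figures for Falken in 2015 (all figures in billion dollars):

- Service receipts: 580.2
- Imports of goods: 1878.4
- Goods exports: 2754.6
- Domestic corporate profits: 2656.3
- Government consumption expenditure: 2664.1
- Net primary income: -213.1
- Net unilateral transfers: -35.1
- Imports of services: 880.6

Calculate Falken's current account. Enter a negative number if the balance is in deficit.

327.6

Goods balance = 2754.6 - 1878.4 = 876.2
Services balance = 580.2 - 880.6 = -300.4
Trade balance (goods + services) = 876.2 + (-300.4) = 575.8
Net primary income = -213.1
Net secondary income = -35.1
Current account = 575.8 + (-213.1) + (-35.1) = 327.6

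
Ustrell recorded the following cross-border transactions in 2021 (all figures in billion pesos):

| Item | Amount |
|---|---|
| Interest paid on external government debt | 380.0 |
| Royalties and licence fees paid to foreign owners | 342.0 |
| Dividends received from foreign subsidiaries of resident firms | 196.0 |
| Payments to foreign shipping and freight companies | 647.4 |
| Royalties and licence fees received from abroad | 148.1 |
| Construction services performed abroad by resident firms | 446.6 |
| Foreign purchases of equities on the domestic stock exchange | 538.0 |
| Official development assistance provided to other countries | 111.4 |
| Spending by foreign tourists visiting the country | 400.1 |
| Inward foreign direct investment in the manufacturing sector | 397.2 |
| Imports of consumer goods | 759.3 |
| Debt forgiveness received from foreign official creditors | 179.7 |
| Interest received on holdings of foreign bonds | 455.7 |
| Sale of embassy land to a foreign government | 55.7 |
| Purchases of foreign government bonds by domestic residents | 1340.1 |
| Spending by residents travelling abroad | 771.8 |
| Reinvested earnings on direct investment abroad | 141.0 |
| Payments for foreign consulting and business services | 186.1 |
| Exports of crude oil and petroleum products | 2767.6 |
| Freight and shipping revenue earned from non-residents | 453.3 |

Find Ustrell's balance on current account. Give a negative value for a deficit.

Goods: 2767.6 - 759.3 = 2008.3
Services: -186.1 - 342.0 - 647.4 + 148.1 + 453.3 + 400.1 + 446.6 - 771.8 = -499.2
Primary income: 455.7 + 141.0 + 196.0 - 380.0 = 412.7
Secondary income: -111.4
Current account = 2008.3 + (-499.2) + 412.7 + (-111.4) = 1810.4
(Excluded from the current account — financial account: foreign purchases of equities on the domestic stock exchange 538.0, inward foreign direct investment in the manufacturing sector 397.2, purchases of foreign government bonds by domestic residents 1340.1; capital account: debt forgiveness received from foreign official creditors 179.7, sale of embassy land to a foreign government 55.7.)

1810.4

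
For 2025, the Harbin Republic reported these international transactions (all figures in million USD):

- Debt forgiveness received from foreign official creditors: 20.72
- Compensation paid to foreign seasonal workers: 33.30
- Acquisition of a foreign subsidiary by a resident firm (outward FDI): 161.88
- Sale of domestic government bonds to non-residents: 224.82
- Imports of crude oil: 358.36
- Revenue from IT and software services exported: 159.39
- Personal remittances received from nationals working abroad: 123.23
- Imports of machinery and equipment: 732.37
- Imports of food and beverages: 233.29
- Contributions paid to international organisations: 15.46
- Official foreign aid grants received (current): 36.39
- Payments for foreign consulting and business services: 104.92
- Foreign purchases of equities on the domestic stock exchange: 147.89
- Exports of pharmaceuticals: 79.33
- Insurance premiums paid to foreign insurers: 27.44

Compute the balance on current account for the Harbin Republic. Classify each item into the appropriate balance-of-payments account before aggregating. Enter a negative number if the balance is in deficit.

-1106.80

Goods: -233.29 - 732.37 - 358.36 + 79.33 = -1244.69
Services: 159.39 - 27.44 - 104.92 = 27.03
Primary income: -33.30
Secondary income: 36.39 + 123.23 - 15.46 = 144.16
Current account = (-1244.69) + 27.03 + (-33.30) + 144.16 = -1106.80
(Excluded from the current account — capital account: debt forgiveness received from foreign official creditors 20.72; financial account: acquisition of a foreign subsidiary by a resident firm (outward FDI) 161.88, sale of domestic government bonds to non-residents 224.82, foreign purchases of equities on the domestic stock exchange 147.89.)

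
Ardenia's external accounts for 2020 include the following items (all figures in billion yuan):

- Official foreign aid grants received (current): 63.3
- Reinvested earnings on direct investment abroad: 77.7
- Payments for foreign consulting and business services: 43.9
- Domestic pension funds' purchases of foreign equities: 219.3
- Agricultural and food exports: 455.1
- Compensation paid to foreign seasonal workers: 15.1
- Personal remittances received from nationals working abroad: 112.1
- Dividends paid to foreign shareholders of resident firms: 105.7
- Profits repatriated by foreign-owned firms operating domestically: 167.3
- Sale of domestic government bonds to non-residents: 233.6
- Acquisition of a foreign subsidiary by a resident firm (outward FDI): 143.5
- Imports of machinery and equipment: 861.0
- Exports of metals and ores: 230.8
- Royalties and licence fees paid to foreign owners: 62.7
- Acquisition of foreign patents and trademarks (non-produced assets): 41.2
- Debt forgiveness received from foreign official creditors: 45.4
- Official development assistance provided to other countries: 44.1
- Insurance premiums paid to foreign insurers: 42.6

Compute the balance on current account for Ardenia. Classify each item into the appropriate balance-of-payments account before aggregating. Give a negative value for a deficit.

-403.4

Goods: -861.0 + 455.1 + 230.8 = -175.1
Services: -62.7 - 42.6 - 43.9 = -149.2
Primary income: -167.3 - 15.1 - 105.7 + 77.7 = -210.4
Secondary income: -44.1 + 112.1 + 63.3 = 131.3
Current account = (-175.1) + (-149.2) + (-210.4) + 131.3 = -403.4
(Excluded from the current account — financial account: domestic pension funds' purchases of foreign equities 219.3, sale of domestic government bonds to non-residents 233.6, acquisition of a foreign subsidiary by a resident firm (outward FDI) 143.5; capital account: acquisition of foreign patents and trademarks (non-produced assets) 41.2, debt forgiveness received from foreign official creditors 45.4.)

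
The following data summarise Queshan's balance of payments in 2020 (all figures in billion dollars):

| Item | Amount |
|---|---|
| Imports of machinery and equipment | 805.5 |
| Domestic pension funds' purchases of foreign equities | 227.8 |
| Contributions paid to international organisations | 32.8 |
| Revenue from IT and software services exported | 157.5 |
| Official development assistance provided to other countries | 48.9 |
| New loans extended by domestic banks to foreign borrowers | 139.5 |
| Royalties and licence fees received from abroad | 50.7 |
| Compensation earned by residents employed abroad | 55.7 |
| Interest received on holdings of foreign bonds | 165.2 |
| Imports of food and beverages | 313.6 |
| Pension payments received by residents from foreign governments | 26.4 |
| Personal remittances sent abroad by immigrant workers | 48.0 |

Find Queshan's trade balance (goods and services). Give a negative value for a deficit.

Goods: -805.5 - 313.6 = -1119.1
Services: 157.5 + 50.7 = 208.2
Trade balance = -1119.1 + 208.2 = -910.9
(Excluded from the trade balance — financial account: domestic pension funds' purchases of foreign equities 227.8, new loans extended by domestic banks to foreign borrowers 139.5; secondary income: contributions paid to international organisations 32.8, official development assistance provided to other countries 48.9, pension payments received by residents from foreign governments 26.4, personal remittances sent abroad by immigrant workers 48.0; primary income: compensation earned by residents employed abroad 55.7, interest received on holdings of foreign bonds 165.2.)

-910.9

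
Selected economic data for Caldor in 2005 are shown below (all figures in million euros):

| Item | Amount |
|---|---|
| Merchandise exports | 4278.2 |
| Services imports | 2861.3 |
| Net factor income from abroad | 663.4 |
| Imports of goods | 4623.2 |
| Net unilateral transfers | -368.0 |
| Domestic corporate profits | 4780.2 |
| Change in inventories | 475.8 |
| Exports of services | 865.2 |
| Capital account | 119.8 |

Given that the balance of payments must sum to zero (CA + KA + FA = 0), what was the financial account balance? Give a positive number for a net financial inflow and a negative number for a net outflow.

Goods balance = 4278.2 - 4623.2 = -345.0
Services balance = 865.2 - 2861.3 = -1996.1
Trade balance (goods + services) = -345.0 + (-1996.1) = -2341.1
Net primary income = 663.4
Net secondary income = -368.0
Current account = -2341.1 + 663.4 + (-368.0) = -2045.7
Financial account = -(-2045.7 + 119.8) = 1925.9

1925.9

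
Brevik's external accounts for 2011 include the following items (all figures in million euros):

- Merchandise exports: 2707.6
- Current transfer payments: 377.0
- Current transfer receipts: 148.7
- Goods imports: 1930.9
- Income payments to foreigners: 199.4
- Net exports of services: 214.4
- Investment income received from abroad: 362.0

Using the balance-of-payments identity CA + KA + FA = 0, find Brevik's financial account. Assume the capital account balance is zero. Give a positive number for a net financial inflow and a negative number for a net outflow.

-925.4

Goods balance = 2707.6 - 1930.9 = 776.7
Services balance = 214.4
Trade balance (goods + services) = 776.7 + 214.4 = 991.1
Net primary income = 362.0 - 199.4 = 162.6
Net secondary income = 148.7 - 377.0 = -228.3
Current account = 991.1 + 162.6 + (-228.3) = 925.4
Financial account = -(925.4) = -925.4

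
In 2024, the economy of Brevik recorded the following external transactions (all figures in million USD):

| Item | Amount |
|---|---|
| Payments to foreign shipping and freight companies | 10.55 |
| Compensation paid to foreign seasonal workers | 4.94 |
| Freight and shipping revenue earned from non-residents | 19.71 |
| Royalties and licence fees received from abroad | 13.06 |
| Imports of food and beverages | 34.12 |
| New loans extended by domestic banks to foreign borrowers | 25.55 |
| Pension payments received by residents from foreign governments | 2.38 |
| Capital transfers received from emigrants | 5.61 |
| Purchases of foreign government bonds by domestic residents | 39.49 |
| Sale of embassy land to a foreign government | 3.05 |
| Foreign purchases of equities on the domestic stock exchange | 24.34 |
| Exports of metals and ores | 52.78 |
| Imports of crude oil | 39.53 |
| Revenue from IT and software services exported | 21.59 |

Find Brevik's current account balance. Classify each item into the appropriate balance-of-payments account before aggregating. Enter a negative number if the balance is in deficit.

20.38

Goods: -39.53 + 52.78 - 34.12 = -20.87
Services: 19.71 - 10.55 + 13.06 + 21.59 = 43.81
Primary income: -4.94
Secondary income: 2.38
Current account = (-20.87) + 43.81 + (-4.94) + 2.38 = 20.38
(Excluded from the current account — financial account: new loans extended by domestic banks to foreign borrowers 25.55, purchases of foreign government bonds by domestic residents 39.49, foreign purchases of equities on the domestic stock exchange 24.34; capital account: capital transfers received from emigrants 5.61, sale of embassy land to a foreign government 3.05.)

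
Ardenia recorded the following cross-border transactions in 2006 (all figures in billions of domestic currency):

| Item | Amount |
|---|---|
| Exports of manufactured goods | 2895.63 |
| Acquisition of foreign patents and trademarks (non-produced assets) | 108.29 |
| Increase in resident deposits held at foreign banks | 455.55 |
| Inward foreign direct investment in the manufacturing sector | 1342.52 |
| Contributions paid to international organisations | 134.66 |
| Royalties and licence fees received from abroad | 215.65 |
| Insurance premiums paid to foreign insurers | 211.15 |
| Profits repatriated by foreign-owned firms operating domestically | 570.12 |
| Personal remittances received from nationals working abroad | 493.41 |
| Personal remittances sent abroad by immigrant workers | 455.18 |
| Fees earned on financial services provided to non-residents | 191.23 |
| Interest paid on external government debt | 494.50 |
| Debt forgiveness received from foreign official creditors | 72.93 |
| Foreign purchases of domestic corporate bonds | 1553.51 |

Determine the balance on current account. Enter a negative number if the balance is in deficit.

1930.31

Goods: 2895.63
Services: 215.65 - 211.15 + 191.23 = 195.73
Primary income: -570.12 - 494.50 = -1064.62
Secondary income: -455.18 + 493.41 - 134.66 = -96.43
Current account = 2895.63 + 195.73 + (-1064.62) + (-96.43) = 1930.31
(Excluded from the current account — capital account: acquisition of foreign patents and trademarks (non-produced assets) 108.29, debt forgiveness received from foreign official creditors 72.93; financial account: increase in resident deposits held at foreign banks 455.55, inward foreign direct investment in the manufacturing sector 1342.52, foreign purchases of domestic corporate bonds 1553.51.)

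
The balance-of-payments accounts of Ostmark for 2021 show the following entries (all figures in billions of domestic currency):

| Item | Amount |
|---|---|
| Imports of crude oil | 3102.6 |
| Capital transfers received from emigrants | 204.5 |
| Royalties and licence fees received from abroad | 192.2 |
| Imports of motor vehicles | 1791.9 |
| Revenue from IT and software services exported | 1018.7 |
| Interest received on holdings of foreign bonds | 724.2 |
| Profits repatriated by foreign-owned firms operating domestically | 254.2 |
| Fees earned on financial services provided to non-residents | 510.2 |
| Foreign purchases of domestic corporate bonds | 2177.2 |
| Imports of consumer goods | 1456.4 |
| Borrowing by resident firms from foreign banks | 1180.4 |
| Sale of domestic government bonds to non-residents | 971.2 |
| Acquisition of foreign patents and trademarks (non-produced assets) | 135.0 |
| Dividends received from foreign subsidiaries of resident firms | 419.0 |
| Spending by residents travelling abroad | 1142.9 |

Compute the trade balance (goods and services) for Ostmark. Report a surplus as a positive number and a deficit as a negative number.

Goods: -3102.6 - 1456.4 - 1791.9 = -6350.9
Services: 510.2 + 1018.7 + 192.2 - 1142.9 = 578.2
Trade balance = -6350.9 + 578.2 = -5772.7
(Excluded from the trade balance — capital account: capital transfers received from emigrants 204.5, acquisition of foreign patents and trademarks (non-produced assets) 135.0; primary income: interest received on holdings of foreign bonds 724.2, profits repatriated by foreign-owned firms operating domestically 254.2, dividends received from foreign subsidiaries of resident firms 419.0; financial account: foreign purchases of domestic corporate bonds 2177.2, borrowing by resident firms from foreign banks 1180.4, sale of domestic government bonds to non-residents 971.2.)

-5772.7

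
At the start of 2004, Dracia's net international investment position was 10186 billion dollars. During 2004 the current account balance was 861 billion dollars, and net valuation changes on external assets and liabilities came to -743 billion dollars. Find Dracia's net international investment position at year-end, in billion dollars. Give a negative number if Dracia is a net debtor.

10304

Change in NIIP = current account + net valuation change = 861 + (-743) = 118
End-of-year NIIP = 10186 + 118 = 10304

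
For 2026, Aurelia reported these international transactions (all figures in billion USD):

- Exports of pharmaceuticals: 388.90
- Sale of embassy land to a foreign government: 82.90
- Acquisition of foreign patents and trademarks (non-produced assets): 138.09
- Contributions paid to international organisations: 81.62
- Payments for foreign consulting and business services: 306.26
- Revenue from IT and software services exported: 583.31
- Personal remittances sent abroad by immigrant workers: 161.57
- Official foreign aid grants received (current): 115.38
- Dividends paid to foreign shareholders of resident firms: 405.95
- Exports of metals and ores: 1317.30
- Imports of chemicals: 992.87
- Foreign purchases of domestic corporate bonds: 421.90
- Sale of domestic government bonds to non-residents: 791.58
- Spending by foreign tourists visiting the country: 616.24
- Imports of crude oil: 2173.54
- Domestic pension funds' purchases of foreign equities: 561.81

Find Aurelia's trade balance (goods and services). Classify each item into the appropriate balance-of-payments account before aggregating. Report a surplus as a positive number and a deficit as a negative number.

-566.92

Goods: -992.87 - 2173.54 + 1317.30 + 388.90 = -1460.21
Services: -306.26 + 616.24 + 583.31 = 893.29
Trade balance = -1460.21 + 893.29 = -566.92
(Excluded from the trade balance — capital account: sale of embassy land to a foreign government 82.90, acquisition of foreign patents and trademarks (non-produced assets) 138.09; secondary income: contributions paid to international organisations 81.62, personal remittances sent abroad by immigrant workers 161.57, official foreign aid grants received (current) 115.38; primary income: dividends paid to foreign shareholders of resident firms 405.95; financial account: foreign purchases of domestic corporate bonds 421.90, sale of domestic government bonds to non-residents 791.58, domestic pension funds' purchases of foreign equities 561.81.)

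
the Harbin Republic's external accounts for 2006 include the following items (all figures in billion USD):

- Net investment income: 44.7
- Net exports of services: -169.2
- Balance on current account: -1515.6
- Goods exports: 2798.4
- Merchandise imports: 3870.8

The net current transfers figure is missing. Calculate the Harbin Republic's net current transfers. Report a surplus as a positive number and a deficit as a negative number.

Current account = goods balance + services balance + net primary income + net secondary income
Sum of the known components = -1196.9
Net current transfers = CA - (known components) = -1515.6 - (-1196.9) = -318.7

-318.7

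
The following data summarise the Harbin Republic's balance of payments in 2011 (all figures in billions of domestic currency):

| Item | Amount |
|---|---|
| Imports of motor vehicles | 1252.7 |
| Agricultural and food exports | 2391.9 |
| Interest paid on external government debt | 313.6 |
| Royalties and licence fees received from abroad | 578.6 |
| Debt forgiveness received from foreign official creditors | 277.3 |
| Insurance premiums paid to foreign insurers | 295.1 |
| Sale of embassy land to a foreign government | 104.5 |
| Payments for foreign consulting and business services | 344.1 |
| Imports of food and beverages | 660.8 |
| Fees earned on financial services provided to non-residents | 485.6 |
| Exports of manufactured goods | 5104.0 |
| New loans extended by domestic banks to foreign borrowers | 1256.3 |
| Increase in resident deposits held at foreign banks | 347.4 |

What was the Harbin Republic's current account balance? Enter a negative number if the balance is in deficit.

5693.8

Goods: 5104.0 - 1252.7 - 660.8 + 2391.9 = 5582.4
Services: 578.6 + 485.6 - 344.1 - 295.1 = 425.0
Primary income: -313.6
Current account = 5582.4 + 425.0 + (-313.6) = 5693.8
(Excluded from the current account — capital account: debt forgiveness received from foreign official creditors 277.3, sale of embassy land to a foreign government 104.5; financial account: new loans extended by domestic banks to foreign borrowers 1256.3, increase in resident deposits held at foreign banks 347.4.)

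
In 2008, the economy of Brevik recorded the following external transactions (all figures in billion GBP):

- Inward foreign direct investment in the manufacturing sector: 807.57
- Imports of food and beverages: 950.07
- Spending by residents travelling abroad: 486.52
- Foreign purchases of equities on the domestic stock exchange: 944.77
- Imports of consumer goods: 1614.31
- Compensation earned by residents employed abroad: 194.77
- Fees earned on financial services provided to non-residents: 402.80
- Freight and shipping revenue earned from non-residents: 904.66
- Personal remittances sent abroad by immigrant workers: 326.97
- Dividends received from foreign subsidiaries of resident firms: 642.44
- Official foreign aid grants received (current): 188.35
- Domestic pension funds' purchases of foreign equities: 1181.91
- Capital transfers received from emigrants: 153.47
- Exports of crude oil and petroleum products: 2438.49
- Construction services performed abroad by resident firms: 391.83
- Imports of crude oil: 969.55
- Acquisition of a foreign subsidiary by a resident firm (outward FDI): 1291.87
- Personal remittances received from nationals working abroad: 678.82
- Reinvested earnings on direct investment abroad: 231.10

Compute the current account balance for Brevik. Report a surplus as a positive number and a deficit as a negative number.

1725.84

Goods: -969.55 + 2438.49 - 1614.31 - 950.07 = -1095.44
Services: 402.80 + 904.66 - 486.52 + 391.83 = 1212.77
Primary income: 194.77 + 642.44 + 231.10 = 1068.31
Secondary income: 188.35 + 678.82 - 326.97 = 540.20
Current account = (-1095.44) + 1212.77 + 1068.31 + 540.20 = 1725.84
(Excluded from the current account — financial account: inward foreign direct investment in the manufacturing sector 807.57, foreign purchases of equities on the domestic stock exchange 944.77, domestic pension funds' purchases of foreign equities 1181.91, acquisition of a foreign subsidiary by a resident firm (outward FDI) 1291.87; capital account: capital transfers received from emigrants 153.47.)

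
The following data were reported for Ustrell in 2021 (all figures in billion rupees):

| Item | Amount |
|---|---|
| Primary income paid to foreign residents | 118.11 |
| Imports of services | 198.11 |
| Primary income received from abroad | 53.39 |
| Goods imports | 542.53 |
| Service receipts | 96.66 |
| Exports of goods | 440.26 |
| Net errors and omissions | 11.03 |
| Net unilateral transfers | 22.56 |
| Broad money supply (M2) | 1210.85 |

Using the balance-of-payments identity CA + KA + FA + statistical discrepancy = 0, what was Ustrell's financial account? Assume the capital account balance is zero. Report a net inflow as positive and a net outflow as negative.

234.85

Goods balance = 440.26 - 542.53 = -102.27
Services balance = 96.66 - 198.11 = -101.45
Trade balance (goods + services) = -102.27 + (-101.45) = -203.72
Net primary income = 53.39 - 118.11 = -64.72
Net secondary income = 22.56
Current account = -203.72 + (-64.72) + 22.56 = -245.88
Financial account = -(-245.88 + 11.03) = 234.85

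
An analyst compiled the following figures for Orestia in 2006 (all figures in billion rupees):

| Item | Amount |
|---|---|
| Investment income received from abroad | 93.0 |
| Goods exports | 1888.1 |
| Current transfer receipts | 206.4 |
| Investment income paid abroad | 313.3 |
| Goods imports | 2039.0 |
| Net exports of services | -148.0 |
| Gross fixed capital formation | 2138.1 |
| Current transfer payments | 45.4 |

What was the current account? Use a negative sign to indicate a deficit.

-358.2

Goods balance = 1888.1 - 2039.0 = -150.9
Services balance = -148.0
Trade balance (goods + services) = -150.9 + (-148.0) = -298.9
Net primary income = 93.0 - 313.3 = -220.3
Net secondary income = 206.4 - 45.4 = 161.0
Current account = -298.9 + (-220.3) + 161.0 = -358.2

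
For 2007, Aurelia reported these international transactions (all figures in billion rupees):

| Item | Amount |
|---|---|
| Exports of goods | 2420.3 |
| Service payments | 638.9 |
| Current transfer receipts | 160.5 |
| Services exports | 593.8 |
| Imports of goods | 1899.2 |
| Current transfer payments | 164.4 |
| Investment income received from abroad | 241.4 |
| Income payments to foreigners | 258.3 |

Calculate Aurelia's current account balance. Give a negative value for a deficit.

455.2

Goods balance = 2420.3 - 1899.2 = 521.1
Services balance = 593.8 - 638.9 = -45.1
Trade balance (goods + services) = 521.1 + (-45.1) = 476.0
Net primary income = 241.4 - 258.3 = -16.9
Net secondary income = 160.5 - 164.4 = -3.9
Current account = 476.0 + (-16.9) + (-3.9) = 455.2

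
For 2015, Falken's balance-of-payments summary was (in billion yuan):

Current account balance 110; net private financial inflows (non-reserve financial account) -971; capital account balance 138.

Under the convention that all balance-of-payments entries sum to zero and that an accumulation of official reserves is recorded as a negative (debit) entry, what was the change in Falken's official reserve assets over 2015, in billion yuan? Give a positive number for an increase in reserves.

Official reserve transactions balance = -(110 + 138 + (-971)) = 723
An accumulation of reserves is recorded as a debit (negative entry), so the change in the stock of reserves is the negative of that balance.
Change in official reserves = -(723) = -723

-723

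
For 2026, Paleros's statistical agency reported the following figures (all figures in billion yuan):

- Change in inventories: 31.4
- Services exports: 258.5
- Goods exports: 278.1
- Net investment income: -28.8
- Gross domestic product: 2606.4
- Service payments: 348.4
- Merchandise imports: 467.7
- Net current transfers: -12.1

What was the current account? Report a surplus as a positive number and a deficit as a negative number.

-320.4

Goods balance = 278.1 - 467.7 = -189.6
Services balance = 258.5 - 348.4 = -89.9
Trade balance (goods + services) = -189.6 + (-89.9) = -279.5
Net primary income = -28.8
Net secondary income = -12.1
Current account = -279.5 + (-28.8) + (-12.1) = -320.4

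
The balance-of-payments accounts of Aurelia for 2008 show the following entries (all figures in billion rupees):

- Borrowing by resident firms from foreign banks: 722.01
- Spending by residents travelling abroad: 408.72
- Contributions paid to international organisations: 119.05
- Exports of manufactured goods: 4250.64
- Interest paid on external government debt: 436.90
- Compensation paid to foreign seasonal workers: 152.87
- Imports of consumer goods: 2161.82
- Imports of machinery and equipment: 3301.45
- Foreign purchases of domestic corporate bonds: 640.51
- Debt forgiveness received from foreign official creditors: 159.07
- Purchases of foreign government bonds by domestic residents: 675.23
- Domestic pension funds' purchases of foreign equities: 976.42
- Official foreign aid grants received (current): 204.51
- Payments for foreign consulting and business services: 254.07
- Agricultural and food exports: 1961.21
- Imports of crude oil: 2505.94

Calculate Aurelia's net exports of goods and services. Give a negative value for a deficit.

Goods: 4250.64 - 2505.94 + 1961.21 - 2161.82 - 3301.45 = -1757.36
Services: -254.07 - 408.72 = -662.79
Trade balance = -1757.36 + (-662.79) = -2420.15
(Excluded from the trade balance — financial account: borrowing by resident firms from foreign banks 722.01, foreign purchases of domestic corporate bonds 640.51, purchases of foreign government bonds by domestic residents 675.23, domestic pension funds' purchases of foreign equities 976.42; secondary income: contributions paid to international organisations 119.05, official foreign aid grants received (current) 204.51; primary income: interest paid on external government debt 436.90, compensation paid to foreign seasonal workers 152.87; capital account: debt forgiveness received from foreign official creditors 159.07.)

-2420.15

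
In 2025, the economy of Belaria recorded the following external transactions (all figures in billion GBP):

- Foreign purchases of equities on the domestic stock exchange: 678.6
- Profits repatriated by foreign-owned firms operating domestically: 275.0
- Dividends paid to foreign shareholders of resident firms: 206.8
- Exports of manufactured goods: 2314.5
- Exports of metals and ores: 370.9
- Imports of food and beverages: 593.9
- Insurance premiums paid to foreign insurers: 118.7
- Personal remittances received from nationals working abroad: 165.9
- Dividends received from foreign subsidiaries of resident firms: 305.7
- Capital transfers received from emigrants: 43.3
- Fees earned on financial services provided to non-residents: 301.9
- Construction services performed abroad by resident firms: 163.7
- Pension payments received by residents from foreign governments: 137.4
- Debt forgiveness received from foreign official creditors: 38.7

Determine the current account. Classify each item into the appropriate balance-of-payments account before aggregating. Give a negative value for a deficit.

2565.6

Goods: -593.9 + 370.9 + 2314.5 = 2091.5
Services: -118.7 + 301.9 + 163.7 = 346.9
Primary income: 305.7 - 275.0 - 206.8 = -176.1
Secondary income: 165.9 + 137.4 = 303.3
Current account = 2091.5 + 346.9 + (-176.1) + 303.3 = 2565.6
(Excluded from the current account — financial account: foreign purchases of equities on the domestic stock exchange 678.6; capital account: capital transfers received from emigrants 43.3, debt forgiveness received from foreign official creditors 38.7.)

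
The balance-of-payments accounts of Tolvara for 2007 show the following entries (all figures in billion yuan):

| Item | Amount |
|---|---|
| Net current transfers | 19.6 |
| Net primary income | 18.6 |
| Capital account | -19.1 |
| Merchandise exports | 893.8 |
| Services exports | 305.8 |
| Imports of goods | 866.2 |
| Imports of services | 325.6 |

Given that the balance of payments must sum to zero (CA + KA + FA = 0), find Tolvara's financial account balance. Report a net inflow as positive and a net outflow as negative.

-26.9

Goods balance = 893.8 - 866.2 = 27.6
Services balance = 305.8 - 325.6 = -19.8
Trade balance (goods + services) = 27.6 + (-19.8) = 7.8
Net primary income = 18.6
Net secondary income = 19.6
Current account = 7.8 + 18.6 + 19.6 = 46.0
Financial account = -(46.0 + (-19.1)) = -26.9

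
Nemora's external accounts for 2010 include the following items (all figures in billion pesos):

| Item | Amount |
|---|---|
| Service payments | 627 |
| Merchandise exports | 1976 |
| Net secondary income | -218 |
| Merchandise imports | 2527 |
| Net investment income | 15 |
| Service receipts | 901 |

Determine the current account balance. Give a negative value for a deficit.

-480

Goods balance = 1976 - 2527 = -551
Services balance = 901 - 627 = 274
Trade balance (goods + services) = -551 + 274 = -277
Net primary income = 15
Net secondary income = -218
Current account = -277 + 15 + (-218) = -480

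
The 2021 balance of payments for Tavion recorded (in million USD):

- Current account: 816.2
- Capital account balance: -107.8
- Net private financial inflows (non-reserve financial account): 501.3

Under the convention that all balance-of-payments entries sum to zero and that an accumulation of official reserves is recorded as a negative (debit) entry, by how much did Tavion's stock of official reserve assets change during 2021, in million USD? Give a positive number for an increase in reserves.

Official reserve transactions balance = -(816.2 + (-107.8) + 501.3) = -1209.7
An accumulation of reserves is recorded as a debit (negative entry), so the change in the stock of reserves is the negative of that balance.
Change in official reserves = -(-1209.7) = 1209.7

1209.7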